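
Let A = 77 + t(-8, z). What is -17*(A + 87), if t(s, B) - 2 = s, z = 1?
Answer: -2686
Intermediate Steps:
t(s, B) = 2 + s
A = 71 (A = 77 + (2 - 8) = 77 - 6 = 71)
-17*(A + 87) = -17*(71 + 87) = -17*158 = -2686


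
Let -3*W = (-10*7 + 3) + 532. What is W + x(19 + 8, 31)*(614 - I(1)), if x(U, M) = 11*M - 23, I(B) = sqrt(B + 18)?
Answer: 195097 - 318*sqrt(19) ≈ 1.9371e+5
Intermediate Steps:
I(B) = sqrt(18 + B)
x(U, M) = -23 + 11*M
W = -155 (W = -((-10*7 + 3) + 532)/3 = -((-70 + 3) + 532)/3 = -(-67 + 532)/3 = -1/3*465 = -155)
W + x(19 + 8, 31)*(614 - I(1)) = -155 + (-23 + 11*31)*(614 - sqrt(18 + 1)) = -155 + (-23 + 341)*(614 - sqrt(19)) = -155 + 318*(614 - sqrt(19)) = -155 + (195252 - 318*sqrt(19)) = 195097 - 318*sqrt(19)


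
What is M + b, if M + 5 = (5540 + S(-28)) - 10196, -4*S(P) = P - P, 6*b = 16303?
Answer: -11663/6 ≈ -1943.8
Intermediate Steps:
b = 16303/6 (b = (⅙)*16303 = 16303/6 ≈ 2717.2)
S(P) = 0 (S(P) = -(P - P)/4 = -¼*0 = 0)
M = -4661 (M = -5 + ((5540 + 0) - 10196) = -5 + (5540 - 10196) = -5 - 4656 = -4661)
M + b = -4661 + 16303/6 = -11663/6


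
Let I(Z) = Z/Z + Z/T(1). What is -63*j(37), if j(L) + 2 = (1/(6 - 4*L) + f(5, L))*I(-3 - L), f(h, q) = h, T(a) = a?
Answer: 1759905/142 ≈ 12394.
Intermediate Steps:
I(Z) = 1 + Z (I(Z) = Z/Z + Z/1 = 1 + Z*1 = 1 + Z)
j(L) = -2 + (-2 - L)*(5 + 1/(6 - 4*L)) (j(L) = -2 + (1/(6 - 4*L) + 5)*(1 + (-3 - L)) = -2 + (5 + 1/(6 - 4*L))*(-2 - L) = -2 + (-2 - L)*(5 + 1/(6 - 4*L)))
-63*j(37) = -63*(74 - 20*37² - 17*37)/(2*(-3 + 2*37)) = -63*(74 - 20*1369 - 629)/(2*(-3 + 74)) = -63*(74 - 27380 - 629)/(2*71) = -63*(-27935)/(2*71) = -63*(-27935/142) = 1759905/142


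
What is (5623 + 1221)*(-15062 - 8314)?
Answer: -159985344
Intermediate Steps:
(5623 + 1221)*(-15062 - 8314) = 6844*(-23376) = -159985344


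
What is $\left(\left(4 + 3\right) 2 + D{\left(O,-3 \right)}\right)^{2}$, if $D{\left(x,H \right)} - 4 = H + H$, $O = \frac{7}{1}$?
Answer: $144$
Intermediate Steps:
$O = 7$ ($O = 7 \cdot 1 = 7$)
$D{\left(x,H \right)} = 4 + 2 H$ ($D{\left(x,H \right)} = 4 + \left(H + H\right) = 4 + 2 H$)
$\left(\left(4 + 3\right) 2 + D{\left(O,-3 \right)}\right)^{2} = \left(\left(4 + 3\right) 2 + \left(4 + 2 \left(-3\right)\right)\right)^{2} = \left(7 \cdot 2 + \left(4 - 6\right)\right)^{2} = \left(14 - 2\right)^{2} = 12^{2} = 144$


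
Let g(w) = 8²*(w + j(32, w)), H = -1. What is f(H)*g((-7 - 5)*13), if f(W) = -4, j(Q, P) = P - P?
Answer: 39936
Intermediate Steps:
j(Q, P) = 0
g(w) = 64*w (g(w) = 8²*(w + 0) = 64*w)
f(H)*g((-7 - 5)*13) = -256*(-7 - 5)*13 = -256*(-12*13) = -256*(-156) = -4*(-9984) = 39936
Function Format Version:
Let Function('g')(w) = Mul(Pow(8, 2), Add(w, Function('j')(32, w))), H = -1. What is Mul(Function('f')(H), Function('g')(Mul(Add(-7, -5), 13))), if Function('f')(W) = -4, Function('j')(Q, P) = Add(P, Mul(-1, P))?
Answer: 39936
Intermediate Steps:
Function('j')(Q, P) = 0
Function('g')(w) = Mul(64, w) (Function('g')(w) = Mul(Pow(8, 2), Add(w, 0)) = Mul(64, w))
Mul(Function('f')(H), Function('g')(Mul(Add(-7, -5), 13))) = Mul(-4, Mul(64, Mul(Add(-7, -5), 13))) = Mul(-4, Mul(64, Mul(-12, 13))) = Mul(-4, Mul(64, -156)) = Mul(-4, -9984) = 39936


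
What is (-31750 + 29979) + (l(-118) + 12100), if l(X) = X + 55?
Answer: 10266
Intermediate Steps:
l(X) = 55 + X
(-31750 + 29979) + (l(-118) + 12100) = (-31750 + 29979) + ((55 - 118) + 12100) = -1771 + (-63 + 12100) = -1771 + 12037 = 10266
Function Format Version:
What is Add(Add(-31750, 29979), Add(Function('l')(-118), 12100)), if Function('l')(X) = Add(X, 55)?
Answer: 10266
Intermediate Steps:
Function('l')(X) = Add(55, X)
Add(Add(-31750, 29979), Add(Function('l')(-118), 12100)) = Add(Add(-31750, 29979), Add(Add(55, -118), 12100)) = Add(-1771, Add(-63, 12100)) = Add(-1771, 12037) = 10266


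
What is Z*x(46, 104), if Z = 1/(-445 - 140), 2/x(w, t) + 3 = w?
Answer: -2/25155 ≈ -7.9507e-5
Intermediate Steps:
x(w, t) = 2/(-3 + w)
Z = -1/585 (Z = 1/(-585) = -1/585 ≈ -0.0017094)
Z*x(46, 104) = -2/(585*(-3 + 46)) = -2/(585*43) = -1/585*2/43 = -2/25155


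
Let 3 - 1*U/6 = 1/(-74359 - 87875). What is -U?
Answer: -486703/27039 ≈ -18.000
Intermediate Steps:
U = 486703/27039 (U = 18 - 6/(-74359 - 87875) = 18 - 6/(-162234) = 18 - 6*(-1/162234) = 18 + 1/27039 = 486703/27039 ≈ 18.000)
-U = -1*486703/27039 = -486703/27039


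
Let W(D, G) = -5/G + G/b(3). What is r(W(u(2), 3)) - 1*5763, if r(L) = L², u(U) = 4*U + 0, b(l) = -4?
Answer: -829031/144 ≈ -5757.2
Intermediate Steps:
u(U) = 4*U
W(D, G) = -5/G - G/4 (W(D, G) = -5/G + G/(-4) = -5/G + G*(-¼) = -5/G - G/4)
r(W(u(2), 3)) - 1*5763 = (-5/3 - ¼*3)² - 1*5763 = (-5*⅓ - ¾)² - 5763 = (-5/3 - ¾)² - 5763 = (-29/12)² - 5763 = 841/144 - 5763 = -829031/144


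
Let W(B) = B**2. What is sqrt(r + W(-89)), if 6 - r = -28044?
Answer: sqrt(35971) ≈ 189.66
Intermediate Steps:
r = 28050 (r = 6 - 1*(-28044) = 6 + 28044 = 28050)
sqrt(r + W(-89)) = sqrt(28050 + (-89)**2) = sqrt(28050 + 7921) = sqrt(35971)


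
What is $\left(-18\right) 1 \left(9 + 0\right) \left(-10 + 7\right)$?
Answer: $486$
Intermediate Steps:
$\left(-18\right) 1 \left(9 + 0\right) \left(-10 + 7\right) = - 18 \cdot 9 \left(-3\right) = \left(-18\right) \left(-27\right) = 486$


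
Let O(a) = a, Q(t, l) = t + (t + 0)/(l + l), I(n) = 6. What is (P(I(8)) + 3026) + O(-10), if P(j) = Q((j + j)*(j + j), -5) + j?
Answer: 15758/5 ≈ 3151.6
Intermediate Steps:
Q(t, l) = t + t/(2*l) (Q(t, l) = t + t/((2*l)) = t + t*(1/(2*l)) = t + t/(2*l))
P(j) = j + 18*j²/5 (P(j) = ((j + j)*(j + j) + (½)*((j + j)*(j + j))/(-5)) + j = ((2*j)*(2*j) + (½)*((2*j)*(2*j))*(-⅕)) + j = (4*j² + (½)*(4*j²)*(-⅕)) + j = (4*j² - 2*j²/5) + j = 18*j²/5 + j = j + 18*j²/5)
(P(I(8)) + 3026) + O(-10) = ((⅕)*6*(5 + 18*6) + 3026) - 10 = ((⅕)*6*(5 + 108) + 3026) - 10 = ((⅕)*6*113 + 3026) - 10 = (678/5 + 3026) - 10 = 15808/5 - 10 = 15758/5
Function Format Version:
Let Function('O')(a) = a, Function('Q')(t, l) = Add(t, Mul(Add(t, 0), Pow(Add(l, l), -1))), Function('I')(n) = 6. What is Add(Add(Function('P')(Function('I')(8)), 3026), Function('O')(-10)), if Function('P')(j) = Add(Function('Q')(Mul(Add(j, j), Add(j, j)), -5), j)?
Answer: Rational(15758, 5) ≈ 3151.6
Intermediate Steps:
Function('Q')(t, l) = Add(t, Mul(Rational(1, 2), t, Pow(l, -1))) (Function('Q')(t, l) = Add(t, Mul(t, Pow(Mul(2, l), -1))) = Add(t, Mul(t, Mul(Rational(1, 2), Pow(l, -1)))) = Add(t, Mul(Rational(1, 2), t, Pow(l, -1))))
Function('P')(j) = Add(j, Mul(Rational(18, 5), Pow(j, 2))) (Function('P')(j) = Add(Add(Mul(Add(j, j), Add(j, j)), Mul(Rational(1, 2), Mul(Add(j, j), Add(j, j)), Pow(-5, -1))), j) = Add(Add(Mul(Mul(2, j), Mul(2, j)), Mul(Rational(1, 2), Mul(Mul(2, j), Mul(2, j)), Rational(-1, 5))), j) = Add(Add(Mul(4, Pow(j, 2)), Mul(Rational(1, 2), Mul(4, Pow(j, 2)), Rational(-1, 5))), j) = Add(Add(Mul(4, Pow(j, 2)), Mul(Rational(-2, 5), Pow(j, 2))), j) = Add(Mul(Rational(18, 5), Pow(j, 2)), j) = Add(j, Mul(Rational(18, 5), Pow(j, 2))))
Add(Add(Function('P')(Function('I')(8)), 3026), Function('O')(-10)) = Add(Add(Mul(Rational(1, 5), 6, Add(5, Mul(18, 6))), 3026), -10) = Add(Add(Mul(Rational(1, 5), 6, Add(5, 108)), 3026), -10) = Add(Add(Mul(Rational(1, 5), 6, 113), 3026), -10) = Add(Add(Rational(678, 5), 3026), -10) = Add(Rational(15808, 5), -10) = Rational(15758, 5)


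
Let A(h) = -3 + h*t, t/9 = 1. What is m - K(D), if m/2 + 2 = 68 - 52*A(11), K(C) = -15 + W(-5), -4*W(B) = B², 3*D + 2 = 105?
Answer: -39323/4 ≈ -9830.8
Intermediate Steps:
t = 9 (t = 9*1 = 9)
D = 103/3 (D = -⅔ + (⅓)*105 = -⅔ + 35 = 103/3 ≈ 34.333)
A(h) = -3 + 9*h (A(h) = -3 + h*9 = -3 + 9*h)
W(B) = -B²/4
K(C) = -85/4 (K(C) = -15 - ¼*(-5)² = -15 - ¼*25 = -15 - 25/4 = -85/4)
m = -9852 (m = -4 + 2*(68 - 52*(-3 + 9*11)) = -4 + 2*(68 - 52*(-3 + 99)) = -4 + 2*(68 - 52*96) = -4 + 2*(68 - 4992) = -4 + 2*(-4924) = -4 - 9848 = -9852)
m - K(D) = -9852 - 1*(-85/4) = -9852 + 85/4 = -39323/4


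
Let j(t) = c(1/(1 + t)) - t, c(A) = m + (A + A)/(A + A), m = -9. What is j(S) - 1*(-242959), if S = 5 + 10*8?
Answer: 242866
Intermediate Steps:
c(A) = -8 (c(A) = -9 + (A + A)/(A + A) = -9 + (2*A)/((2*A)) = -9 + (2*A)*(1/(2*A)) = -9 + 1 = -8)
S = 85 (S = 5 + 80 = 85)
j(t) = -8 - t
j(S) - 1*(-242959) = (-8 - 1*85) - 1*(-242959) = (-8 - 85) + 242959 = -93 + 242959 = 242866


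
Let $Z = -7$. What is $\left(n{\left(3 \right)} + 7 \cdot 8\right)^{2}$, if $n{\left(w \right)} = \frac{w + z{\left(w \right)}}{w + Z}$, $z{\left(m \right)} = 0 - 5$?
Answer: $\frac{12769}{4} \approx 3192.3$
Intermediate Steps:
$z{\left(m \right)} = -5$
$n{\left(w \right)} = \frac{-5 + w}{-7 + w}$ ($n{\left(w \right)} = \frac{w - 5}{w - 7} = \frac{-5 + w}{-7 + w}$)
$\left(n{\left(3 \right)} + 7 \cdot 8\right)^{2} = \left(\frac{-5 + 3}{-7 + 3} + 7 \cdot 8\right)^{2} = \left(\frac{1}{-4} \left(-2\right) + 56\right)^{2} = \left(\left(- \frac{1}{4}\right) \left(-2\right) + 56\right)^{2} = \left(\frac{1}{2} + 56\right)^{2} = \left(\frac{113}{2}\right)^{2} = \frac{12769}{4}$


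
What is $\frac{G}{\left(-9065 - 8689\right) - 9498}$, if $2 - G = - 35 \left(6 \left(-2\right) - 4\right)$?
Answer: $\frac{31}{1514} \approx 0.020476$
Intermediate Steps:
$G = -558$ ($G = 2 - - 35 \left(6 \left(-2\right) - 4\right) = 2 - - 35 \left(-12 - 4\right) = 2 - \left(-35\right) \left(-16\right) = 2 - 560 = -558$)
$\frac{G}{\left(-9065 - 8689\right) - 9498} = - \frac{558}{\left(-9065 - 8689\right) - 9498} = - \frac{558}{-17754 - 9498} = - \frac{558}{-27252} = \left(-558\right) \left(- \frac{1}{27252}\right) = \frac{31}{1514}$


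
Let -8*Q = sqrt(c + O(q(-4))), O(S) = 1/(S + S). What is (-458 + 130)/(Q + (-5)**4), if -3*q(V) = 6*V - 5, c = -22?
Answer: -760960000/1450001273 - 2624*I*sqrt(73834)/1450001273 ≈ -0.5248 - 0.00049173*I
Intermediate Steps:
q(V) = 5/3 - 2*V (q(V) = -(6*V - 5)/3 = -(-5 + 6*V)/3 = 5/3 - 2*V)
O(S) = 1/(2*S)
Q = -I*sqrt(73834)/464 (Q = -sqrt(-22 + 1/(2*(5/3 - 2*(-4))))/8 = -sqrt(-22 + 1/(2*(5/3 + 8)))/8 = -sqrt(-22 + 1/(2*(29/3)))/8 = -sqrt(-22 + (1/2)*(3/29))/8 = -sqrt(-22 + 3/58)/8 = -I*sqrt(73834)/464 ≈ -0.58561*I)
(-458 + 130)/(Q + (-5)**4) = (-458 + 130)/(-I*sqrt(73834)/464 + (-5)**4) = -328/(-I*sqrt(73834)/464 + 625) = -328/(625 - I*sqrt(73834)/464)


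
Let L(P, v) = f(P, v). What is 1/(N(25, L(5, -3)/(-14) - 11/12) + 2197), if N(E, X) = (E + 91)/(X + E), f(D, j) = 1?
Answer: 2017/4441093 ≈ 0.00045417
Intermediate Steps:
L(P, v) = 1
N(E, X) = (91 + E)/(E + X)
1/(N(25, L(5, -3)/(-14) - 11/12) + 2197) = 1/((91 + 25)/(25 + (1/(-14) - 11/12)) + 2197) = 1/(116/(25 + (1*(-1/14) - 11*1/12)) + 2197) = 1/(116/(25 + (-1/14 - 11/12)) + 2197) = 1/(116/(25 - 83/84) + 2197) = 1/(116/(2017/84) + 2197) = 1/((84/2017)*116 + 2197) = 1/(9744/2017 + 2197) = 1/(4441093/2017) = 2017/4441093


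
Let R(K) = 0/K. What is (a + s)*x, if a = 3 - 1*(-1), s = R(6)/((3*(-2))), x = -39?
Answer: -156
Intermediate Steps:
R(K) = 0
s = 0 (s = 0/((3*(-2))) = 0/(-6) = 0*(-⅙) = 0)
a = 4 (a = 3 + 1 = 4)
(a + s)*x = (4 + 0)*(-39) = 4*(-39) = -156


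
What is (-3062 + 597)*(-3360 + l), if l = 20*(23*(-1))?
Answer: 9416300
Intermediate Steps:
l = -460 (l = 20*(-23) = -460)
(-3062 + 597)*(-3360 + l) = (-3062 + 597)*(-3360 - 460) = -2465*(-3820) = 9416300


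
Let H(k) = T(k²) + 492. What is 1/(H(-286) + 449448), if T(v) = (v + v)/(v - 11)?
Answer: 7435/3345318772 ≈ 2.2225e-6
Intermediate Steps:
T(v) = 2*v/(-11 + v) (T(v) = (2*v)/(-11 + v) = 2*v/(-11 + v))
H(k) = 492 + 2*k²/(-11 + k²) (H(k) = 2*k²/(-11 + k²) + 492 = 492 + 2*k²/(-11 + k²))
1/(H(-286) + 449448) = 1/(2*(-2706 + 247*(-286)²)/(-11 + (-286)²) + 449448) = 1/(2*(-2706 + 247*81796)/(-11 + 81796) + 449448) = 1/(2*(-2706 + 20203612)/81785 + 449448) = 1/(2*(1/81785)*20200906 + 449448) = 1/(3672892/7435 + 449448) = 1/(3345318772/7435) = 7435/3345318772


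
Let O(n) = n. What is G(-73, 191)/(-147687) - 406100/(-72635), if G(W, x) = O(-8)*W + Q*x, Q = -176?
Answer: 12474994004/2145449049 ≈ 5.8146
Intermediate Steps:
G(W, x) = -176*x - 8*W (G(W, x) = -8*W - 176*x = -176*x - 8*W)
G(-73, 191)/(-147687) - 406100/(-72635) = (-176*191 - 8*(-73))/(-147687) - 406100/(-72635) = (-33616 + 584)*(-1/147687) - 406100*(-1/72635) = -33032*(-1/147687) + 81220/14527 = 33032/147687 + 81220/14527 = 12474994004/2145449049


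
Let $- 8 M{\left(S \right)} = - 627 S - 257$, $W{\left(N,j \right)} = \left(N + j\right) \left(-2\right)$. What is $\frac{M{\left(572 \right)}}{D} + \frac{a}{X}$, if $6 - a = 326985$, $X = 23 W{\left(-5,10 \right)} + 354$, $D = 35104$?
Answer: $- \frac{22945415701}{8705792} \approx -2635.6$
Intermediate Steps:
$W{\left(N,j \right)} = - 2 N - 2 j$
$X = 124$ ($X = 23 \left(\left(-2\right) \left(-5\right) - 20\right) + 354 = 23 \left(10 - 20\right) + 354 = 23 \left(-10\right) + 354 = -230 + 354 = 124$)
$a = -326979$ ($a = 6 - 326985 = -326979$)
$M{\left(S \right)} = \frac{257}{8} + \frac{627 S}{8}$ ($M{\left(S \right)} = - \frac{- 627 S - 257}{8} = - \frac{-257 - 627 S}{8} = \frac{257}{8} + \frac{627 S}{8}$)
$\frac{M{\left(572 \right)}}{D} + \frac{a}{X} = \frac{\frac{257}{8} + \frac{627}{8} \cdot 572}{35104} - \frac{326979}{124} = \left(\frac{257}{8} + \frac{89661}{2}\right) \frac{1}{35104} - \frac{326979}{124} = \frac{358901}{8} \cdot \frac{1}{35104} - \frac{326979}{124} = \frac{358901}{280832} - \frac{326979}{124} = - \frac{22945415701}{8705792}$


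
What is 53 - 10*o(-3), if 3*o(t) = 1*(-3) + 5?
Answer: 139/3 ≈ 46.333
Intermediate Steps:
o(t) = ⅔ (o(t) = (1*(-3) + 5)/3 = (-3 + 5)/3 = (⅓)*2 = ⅔)
53 - 10*o(-3) = 53 - 10*⅔ = 53 - 20/3 = 139/3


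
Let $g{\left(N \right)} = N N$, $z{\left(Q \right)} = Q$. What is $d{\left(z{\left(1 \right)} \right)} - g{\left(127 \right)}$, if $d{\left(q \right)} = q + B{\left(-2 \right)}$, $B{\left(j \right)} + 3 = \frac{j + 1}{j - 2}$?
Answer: $- \frac{64523}{4} \approx -16131.0$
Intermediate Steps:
$B{\left(j \right)} = -3 + \frac{1 + j}{-2 + j}$ ($B{\left(j \right)} = -3 + \frac{j + 1}{j - 2} = -3 + \frac{1 + j}{-2 + j}$)
$g{\left(N \right)} = N^{2}$
$d{\left(q \right)} = - \frac{11}{4} + q$ ($d{\left(q \right)} = q + \frac{7 - -4}{-2 - 2} = q + \frac{7 + 4}{-4} = q - \frac{11}{4} = - \frac{11}{4} + q$)
$d{\left(z{\left(1 \right)} \right)} - g{\left(127 \right)} = \left(- \frac{11}{4} + 1\right) - 127^{2} = - \frac{7}{4} - 16129 = - \frac{64523}{4}$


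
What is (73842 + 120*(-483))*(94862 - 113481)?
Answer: -295706958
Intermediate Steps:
(73842 + 120*(-483))*(94862 - 113481) = (73842 - 57960)*(-18619) = 15882*(-18619) = -295706958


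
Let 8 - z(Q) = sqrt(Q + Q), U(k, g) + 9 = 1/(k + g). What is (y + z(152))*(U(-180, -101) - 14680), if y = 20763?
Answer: -85734587310/281 + 16510440*sqrt(19)/281 ≈ -3.0485e+8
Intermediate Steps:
U(k, g) = -9 + 1/(g + k) (U(k, g) = -9 + 1/(k + g) = -9 + 1/(g + k))
z(Q) = 8 - sqrt(2)*sqrt(Q) (z(Q) = 8 - sqrt(Q + Q) = 8 - sqrt(2*Q) = 8 - sqrt(2)*sqrt(Q))
(y + z(152))*(U(-180, -101) - 14680) = (20763 + (8 - sqrt(2)*sqrt(152)))*((1 - 9*(-101) - 9*(-180))/(-101 - 180) - 14680) = (20763 + (8 - sqrt(2)*2*sqrt(38)))*((1 + 909 + 1620)/(-281) - 14680) = (20763 + (8 - 4*sqrt(19)))*(-1/281*2530 - 14680) = (20771 - 4*sqrt(19))*(-2530/281 - 14680) = (20771 - 4*sqrt(19))*(-4127610/281) = -85734587310/281 + 16510440*sqrt(19)/281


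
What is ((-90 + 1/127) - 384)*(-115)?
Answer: 6922655/127 ≈ 54509.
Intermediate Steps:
((-90 + 1/127) - 384)*(-115) = (-11429/127 - 384)*(-115) = -60197/127*(-115) = 6922655/127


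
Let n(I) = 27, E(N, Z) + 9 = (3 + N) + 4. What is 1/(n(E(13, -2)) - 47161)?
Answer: -1/47134 ≈ -2.1216e-5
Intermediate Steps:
E(N, Z) = -2 + N (E(N, Z) = -9 + ((3 + N) + 4) = -9 + (7 + N) = -2 + N)
1/(n(E(13, -2)) - 47161) = 1/(27 - 47161) = 1/(-47134) = -1/47134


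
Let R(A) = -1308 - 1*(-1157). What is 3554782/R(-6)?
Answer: -3554782/151 ≈ -23542.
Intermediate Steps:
R(A) = -151 (R(A) = -1308 + 1157 = -151)
3554782/R(-6) = 3554782/(-151) = 3554782*(-1/151) = -3554782/151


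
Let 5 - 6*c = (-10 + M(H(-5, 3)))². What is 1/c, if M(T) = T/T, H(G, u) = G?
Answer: -3/38 ≈ -0.078947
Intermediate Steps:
M(T) = 1
c = -38/3 (c = ⅚ - (-10 + 1)²/6 = ⅚ - ⅙*(-9)² = ⅚ - ⅙*81 = ⅚ - 27/2 = -38/3 ≈ -12.667)
1/c = 1/(-38/3) = -3/38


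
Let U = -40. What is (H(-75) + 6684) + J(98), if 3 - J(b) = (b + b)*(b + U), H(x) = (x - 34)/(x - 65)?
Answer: -655231/140 ≈ -4680.2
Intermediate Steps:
H(x) = (-34 + x)/(-65 + x)
J(b) = 3 - 2*b*(-40 + b) (J(b) = 3 - (b + b)*(b - 40) = 3 - 2*b*(-40 + b))
(H(-75) + 6684) + J(98) = ((-34 - 75)/(-65 - 75) + 6684) + (3 - 2*98² + 80*98) = (-109/(-140) + 6684) + (3 - 2*9604 + 7840) = (-1/140*(-109) + 6684) + (3 - 19208 + 7840) = (109/140 + 6684) - 11365 = 935869/140 - 11365 = -655231/140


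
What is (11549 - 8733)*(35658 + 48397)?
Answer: 236698880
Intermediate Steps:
(11549 - 8733)*(35658 + 48397) = 2816*84055 = 236698880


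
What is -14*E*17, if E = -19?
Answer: 4522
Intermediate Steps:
-14*E*17 = -14*(-19)*17 = 266*17 = 4522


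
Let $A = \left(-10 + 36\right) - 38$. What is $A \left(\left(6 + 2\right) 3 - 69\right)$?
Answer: $540$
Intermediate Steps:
$A = -12$ ($A = 26 - 38 = -12$)
$A \left(\left(6 + 2\right) 3 - 69\right) = - 12 \left(\left(6 + 2\right) 3 - 69\right) = - 12 \left(8 \cdot 3 - 69\right) = - 12 \left(24 - 69\right) = \left(-12\right) \left(-45\right) = 540$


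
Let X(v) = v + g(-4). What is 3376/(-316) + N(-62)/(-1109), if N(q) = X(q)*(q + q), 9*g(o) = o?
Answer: -13929316/788499 ≈ -17.666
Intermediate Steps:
g(o) = o/9
X(v) = -4/9 + v (X(v) = v + (⅑)*(-4) = v - 4/9 = -4/9 + v)
N(q) = 2*q*(-4/9 + q) (N(q) = (-4/9 + q)*(q + q) = (-4/9 + q)*(2*q) = 2*q*(-4/9 + q))
3376/(-316) + N(-62)/(-1109) = 3376/(-316) + ((2/9)*(-62)*(-4 + 9*(-62)))/(-1109) = 3376*(-1/316) + ((2/9)*(-62)*(-4 - 558))*(-1/1109) = -844/79 + ((2/9)*(-62)*(-562))*(-1/1109) = -844/79 + (69688/9)*(-1/1109) = -844/79 - 69688/9981 = -13929316/788499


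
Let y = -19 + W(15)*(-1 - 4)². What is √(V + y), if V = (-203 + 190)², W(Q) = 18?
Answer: 10*√6 ≈ 24.495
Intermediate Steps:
V = 169 (V = (-13)² = 169)
y = 431 (y = -19 + 18*(-1 - 4)² = -19 + 18*(-5)² = -19 + 18*25 = -19 + 450 = 431)
√(V + y) = √(169 + 431) = √600 = 10*√6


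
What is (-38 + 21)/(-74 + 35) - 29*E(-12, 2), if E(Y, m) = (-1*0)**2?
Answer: 17/39 ≈ 0.43590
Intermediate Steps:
E(Y, m) = 0 (E(Y, m) = 0**2 = 0)
(-38 + 21)/(-74 + 35) - 29*E(-12, 2) = (-38 + 21)/(-74 + 35) - 29*0 = -17/(-39) + 0 = -17*(-1/39) + 0 = 17/39 + 0 = 17/39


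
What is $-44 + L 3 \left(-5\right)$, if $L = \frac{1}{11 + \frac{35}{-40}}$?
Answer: $- \frac{1228}{27} \approx -45.482$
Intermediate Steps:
$L = \frac{8}{81}$ ($L = \frac{1}{11 + 35 \left(- \frac{1}{40}\right)} = \frac{1}{11 - \frac{7}{8}} = \frac{1}{\frac{81}{8}} = \frac{8}{81} \approx 0.098765$)
$-44 + L 3 \left(-5\right) = -44 + \frac{8 \cdot 3 \left(-5\right)}{81} = -44 + \frac{8}{81} \left(-15\right) = -44 - \frac{40}{27} = - \frac{1228}{27}$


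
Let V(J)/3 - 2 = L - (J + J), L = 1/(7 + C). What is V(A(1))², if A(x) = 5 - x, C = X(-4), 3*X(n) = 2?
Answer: 164025/529 ≈ 310.07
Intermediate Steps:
X(n) = ⅔ (X(n) = (⅓)*2 = ⅔)
C = ⅔ ≈ 0.66667
L = 3/23 (L = 1/(7 + ⅔) = 1/(23/3) = 3/23 ≈ 0.13043)
V(J) = 147/23 - 6*J (V(J) = 6 + 3*(3/23 - (J + J)) = 6 + 3*(3/23 - 2*J) = 6 + (9/23 - 6*J) = 147/23 - 6*J)
V(A(1))² = (147/23 - 6*(5 - 1*1))² = (147/23 - 6*(5 - 1))² = (147/23 - 6*4)² = (147/23 - 24)² = (-405/23)² = 164025/529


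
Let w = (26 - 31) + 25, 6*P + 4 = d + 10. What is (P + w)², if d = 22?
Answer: 5476/9 ≈ 608.44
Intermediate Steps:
P = 14/3 (P = -⅔ + (22 + 10)/6 = -⅔ + (⅙)*32 = -⅔ + 16/3 = 14/3 ≈ 4.6667)
w = 20 (w = -5 + 25 = 20)
(P + w)² = (14/3 + 20)² = (74/3)² = 5476/9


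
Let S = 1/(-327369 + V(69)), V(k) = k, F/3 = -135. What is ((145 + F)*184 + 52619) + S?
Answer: 1564166699/327300 ≈ 4779.0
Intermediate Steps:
F = -405 (F = 3*(-135) = -405)
S = -1/327300 (S = 1/(-327369 + 69) = 1/(-327300) = -1/327300 ≈ -3.0553e-6)
((145 + F)*184 + 52619) + S = ((145 - 405)*184 + 52619) - 1/327300 = (-260*184 + 52619) - 1/327300 = (-47840 + 52619) - 1/327300 = 4779 - 1/327300 = 1564166699/327300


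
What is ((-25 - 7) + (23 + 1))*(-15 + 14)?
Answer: 8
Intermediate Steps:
((-25 - 7) + (23 + 1))*(-15 + 14) = (-32 + 24)*(-1) = -8*(-1) = 8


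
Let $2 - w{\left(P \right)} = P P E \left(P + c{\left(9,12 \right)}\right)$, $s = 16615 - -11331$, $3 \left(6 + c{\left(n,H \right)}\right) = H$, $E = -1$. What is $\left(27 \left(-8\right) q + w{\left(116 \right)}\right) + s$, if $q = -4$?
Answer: $1562796$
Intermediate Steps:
$c{\left(n,H \right)} = -6 + \frac{H}{3}$
$s = 27946$ ($s = 16615 + 11331 = 27946$)
$w{\left(P \right)} = 2 + P^{2} \left(-2 + P\right)$ ($w{\left(P \right)} = 2 - P P \left(-1\right) \left(P + \left(-6 + \frac{1}{3} \cdot 12\right)\right) = 2 - P^{2} \left(-1\right) \left(P + \left(-6 + 4\right)\right) = 2 - - P^{2} \left(P - 2\right) = 2 - - P^{2} \left(-2 + P\right) = 2 + P^{2} \left(-2 + P\right)$)
$\left(27 \left(-8\right) q + w{\left(116 \right)}\right) + s = \left(27 \left(-8\right) \left(-4\right) + \left(2 + 116^{3} - 2 \cdot 116^{2}\right)\right) + 27946 = \left(\left(-216\right) \left(-4\right) + \left(2 + 1560896 - 26912\right)\right) + 27946 = \left(864 + \left(2 + 1560896 - 26912\right)\right) + 27946 = \left(864 + 1533986\right) + 27946 = 1534850 + 27946 = 1562796$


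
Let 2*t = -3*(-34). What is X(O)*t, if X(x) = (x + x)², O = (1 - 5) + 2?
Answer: 816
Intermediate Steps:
O = -2 (O = -4 + 2 = -2)
X(x) = 4*x² (X(x) = (2*x)² = 4*x²)
t = 51 (t = (-3*(-34))/2 = (½)*102 = 51)
X(O)*t = (4*(-2)²)*51 = (4*4)*51 = 16*51 = 816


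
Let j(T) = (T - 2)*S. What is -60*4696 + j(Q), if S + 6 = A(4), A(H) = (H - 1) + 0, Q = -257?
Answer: -280983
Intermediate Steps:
A(H) = -1 + H (A(H) = (-1 + H) + 0 = -1 + H)
S = -3 (S = -6 + (-1 + 4) = -6 + 3 = -3)
j(T) = 6 - 3*T (j(T) = (T - 2)*(-3) = (-2 + T)*(-3) = 6 - 3*T)
-60*4696 + j(Q) = -60*4696 + (6 - 3*(-257)) = -281760 + (6 + 771) = -281760 + 777 = -280983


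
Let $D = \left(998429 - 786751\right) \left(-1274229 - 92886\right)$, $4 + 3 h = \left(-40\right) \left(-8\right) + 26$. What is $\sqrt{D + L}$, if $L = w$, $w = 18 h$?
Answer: $i \sqrt{289388166918} \approx 5.3795 \cdot 10^{5} i$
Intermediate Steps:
$h = 114$ ($h = - \frac{4}{3} + \frac{\left(-40\right) \left(-8\right) + 26}{3} = - \frac{4}{3} + \frac{320 + 26}{3} = - \frac{4}{3} + \frac{1}{3} \cdot 346 = - \frac{4}{3} + \frac{346}{3} = 114$)
$D = -289388168970$ ($D = 211678 \left(-1367115\right) = -289388168970$)
$w = 2052$ ($w = 18 \cdot 114 = 2052$)
$L = 2052$
$\sqrt{D + L} = \sqrt{-289388168970 + 2052} = \sqrt{-289388166918} = i \sqrt{289388166918}$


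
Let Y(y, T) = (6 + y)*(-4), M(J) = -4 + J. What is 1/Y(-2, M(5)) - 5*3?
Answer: -241/16 ≈ -15.063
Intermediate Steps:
Y(y, T) = -24 - 4*y
1/Y(-2, M(5)) - 5*3 = 1/(-24 - 4*(-2)) - 5*3 = 1/(-24 + 8) - 15 = 1/(-16) - 15 = -1/16 - 15 = -241/16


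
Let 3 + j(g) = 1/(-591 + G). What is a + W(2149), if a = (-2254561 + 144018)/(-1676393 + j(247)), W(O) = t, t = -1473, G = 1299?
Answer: -1746792300147/1186888367 ≈ -1471.7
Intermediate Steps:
W(O) = -1473
j(g) = -2123/708 (j(g) = -3 + 1/(-591 + 1299) = -3 + 1/708 = -2123/708)
a = 1494264444/1186888367 (a = (-2254561 + 144018)/(-1676393 - 2123/708) = -2110543/(-1186888367/708) = -2110543*(-708/1186888367) = 1494264444/1186888367 ≈ 1.2590)
a + W(2149) = 1494264444/1186888367 - 1473 = -1746792300147/1186888367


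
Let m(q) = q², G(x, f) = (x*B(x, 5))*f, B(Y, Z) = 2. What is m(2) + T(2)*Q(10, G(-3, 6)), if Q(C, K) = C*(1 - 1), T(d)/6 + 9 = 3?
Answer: 4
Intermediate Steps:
T(d) = -36 (T(d) = -54 + 6*3 = -54 + 18 = -36)
G(x, f) = 2*f*x (G(x, f) = (x*2)*f = (2*x)*f = 2*f*x)
Q(C, K) = 0 (Q(C, K) = C*0 = 0)
m(2) + T(2)*Q(10, G(-3, 6)) = 2² - 36*0 = 4 + 0 = 4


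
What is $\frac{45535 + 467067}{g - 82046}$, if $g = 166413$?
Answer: $\frac{512602}{84367} \approx 6.0759$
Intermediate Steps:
$\frac{45535 + 467067}{g - 82046} = \frac{45535 + 467067}{166413 - 82046} = \frac{512602}{84367}$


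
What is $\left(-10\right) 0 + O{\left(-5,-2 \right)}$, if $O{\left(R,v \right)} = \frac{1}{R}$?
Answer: $- \frac{1}{5} \approx -0.2$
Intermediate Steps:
$\left(-10\right) 0 + O{\left(-5,-2 \right)} = \left(-10\right) 0 + \frac{1}{-5} = 0 - \frac{1}{5} = - \frac{1}{5}$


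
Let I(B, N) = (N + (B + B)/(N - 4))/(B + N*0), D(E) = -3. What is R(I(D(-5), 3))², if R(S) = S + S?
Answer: 36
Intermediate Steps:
I(B, N) = (N + 2*B/(-4 + N))/B (I(B, N) = (N + (2*B)/(-4 + N))/(B + 0) = (N + 2*B/(-4 + N))/B)
R(S) = 2*S
R(I(D(-5), 3))² = (2*((3² - 4*3 + 2*(-3))/((-3)*(-4 + 3))))² = (2*(-⅓*(9 - 12 - 6)/(-1)))² = (2*(-⅓*(-1)*(-9)))² = (2*(-3))² = (-6)² = 36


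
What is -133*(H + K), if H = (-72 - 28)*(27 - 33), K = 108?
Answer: -94164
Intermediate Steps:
H = 600 (H = -100*(-6) = 600)
-133*(H + K) = -133*(600 + 108) = -133*708 = -94164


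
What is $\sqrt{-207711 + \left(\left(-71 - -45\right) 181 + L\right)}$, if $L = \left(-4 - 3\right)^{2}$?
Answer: $4 i \sqrt{13273} \approx 460.83 i$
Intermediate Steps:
$L = 49$ ($L = \left(-7\right)^{2} = 49$)
$\sqrt{-207711 + \left(\left(-71 - -45\right) 181 + L\right)} = \sqrt{-207711 + \left(\left(-71 - -45\right) 181 + 49\right)} = \sqrt{-207711 + \left(\left(-71 + 45\right) 181 + 49\right)} = \sqrt{-207711 + \left(\left(-26\right) 181 + 49\right)} = \sqrt{-207711 + \left(-4706 + 49\right)} = \sqrt{-207711 - 4657} = \sqrt{-212368} = 4 i \sqrt{13273}$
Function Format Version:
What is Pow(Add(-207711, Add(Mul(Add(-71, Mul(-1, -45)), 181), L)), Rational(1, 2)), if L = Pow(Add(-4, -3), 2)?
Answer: Mul(4, I, Pow(13273, Rational(1, 2))) ≈ Mul(460.83, I)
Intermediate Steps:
L = 49 (L = Pow(-7, 2) = 49)
Pow(Add(-207711, Add(Mul(Add(-71, Mul(-1, -45)), 181), L)), Rational(1, 2)) = Pow(Add(-207711, Add(Mul(Add(-71, Mul(-1, -45)), 181), 49)), Rational(1, 2)) = Pow(Add(-207711, Add(Mul(Add(-71, 45), 181), 49)), Rational(1, 2)) = Pow(Add(-207711, Add(Mul(-26, 181), 49)), Rational(1, 2)) = Pow(Add(-207711, Add(-4706, 49)), Rational(1, 2)) = Pow(Add(-207711, -4657), Rational(1, 2)) = Pow(-212368, Rational(1, 2)) = Mul(4, I, Pow(13273, Rational(1, 2)))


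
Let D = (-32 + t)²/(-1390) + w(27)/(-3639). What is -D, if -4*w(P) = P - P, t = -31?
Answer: 3969/1390 ≈ 2.8554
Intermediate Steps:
w(P) = 0 (w(P) = -(P - P)/4 = -¼*0 = 0)
D = -3969/1390 (D = (-32 - 31)²/(-1390) + 0/(-3639) = (-63)²*(-1/1390) + 0*(-1/3639) = 3969*(-1/1390) + 0 = -3969/1390 + 0 = -3969/1390 ≈ -2.8554)
-D = -1*(-3969/1390) = 3969/1390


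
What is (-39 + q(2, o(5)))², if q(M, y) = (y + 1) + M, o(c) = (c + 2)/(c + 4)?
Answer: 100489/81 ≈ 1240.6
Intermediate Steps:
o(c) = (2 + c)/(4 + c)
q(M, y) = 1 + M + y (q(M, y) = (1 + y) + M = 1 + M + y)
(-39 + q(2, o(5)))² = (-39 + (1 + 2 + (2 + 5)/(4 + 5)))² = (-39 + (1 + 2 + 7/9))² = (-39 + 34/9)² = (-317/9)² = 100489/81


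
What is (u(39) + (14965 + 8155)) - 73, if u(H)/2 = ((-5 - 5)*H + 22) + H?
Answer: 22389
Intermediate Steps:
u(H) = 44 - 18*H (u(H) = 2*(((-5 - 5)*H + 22) + H) = 2*((-10*H + 22) + H) = 2*((22 - 10*H) + H) = 2*(22 - 9*H) = 44 - 18*H)
(u(39) + (14965 + 8155)) - 73 = ((44 - 18*39) + (14965 + 8155)) - 73 = ((44 - 702) + 23120) - 73 = (-658 + 23120) - 73 = 22462 - 73 = 22389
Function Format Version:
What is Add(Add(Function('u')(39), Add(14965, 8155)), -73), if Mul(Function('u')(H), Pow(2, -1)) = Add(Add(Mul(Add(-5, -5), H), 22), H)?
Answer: 22389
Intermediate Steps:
Function('u')(H) = Add(44, Mul(-18, H)) (Function('u')(H) = Mul(2, Add(Add(Mul(Add(-5, -5), H), 22), H)) = Mul(2, Add(Add(Mul(-10, H), 22), H)) = Mul(2, Add(Add(22, Mul(-10, H)), H)) = Mul(2, Add(22, Mul(-9, H))) = Add(44, Mul(-18, H)))
Add(Add(Function('u')(39), Add(14965, 8155)), -73) = Add(Add(Add(44, Mul(-18, 39)), Add(14965, 8155)), -73) = Add(Add(Add(44, -702), 23120), -73) = Add(Add(-658, 23120), -73) = Add(22462, -73) = 22389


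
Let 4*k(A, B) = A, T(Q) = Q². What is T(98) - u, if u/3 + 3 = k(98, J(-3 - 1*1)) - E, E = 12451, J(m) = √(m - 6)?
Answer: 93785/2 ≈ 46893.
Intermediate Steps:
J(m) = √(-6 + m)
k(A, B) = A/4
u = -74577/2 (u = -9 + 3*((¼)*98 - 1*12451) = -9 + 3*(49/2 - 12451) = -9 + 3*(-24853/2) = -9 - 74559/2 = -74577/2 ≈ -37289.)
T(98) - u = 98² - 1*(-74577/2) = 9604 + 74577/2 = 93785/2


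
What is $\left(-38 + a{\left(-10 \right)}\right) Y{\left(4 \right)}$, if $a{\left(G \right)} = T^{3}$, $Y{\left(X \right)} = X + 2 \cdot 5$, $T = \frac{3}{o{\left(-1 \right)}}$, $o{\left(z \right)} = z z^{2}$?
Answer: $-910$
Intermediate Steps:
$o{\left(z \right)} = z^{3}$
$T = -3$ ($T = \frac{3}{\left(-1\right)^{3}} = \frac{3}{-1} = 3 \left(-1\right) = -3$)
$Y{\left(X \right)} = 10 + X$ ($Y{\left(X \right)} = X + 10 = 10 + X$)
$a{\left(G \right)} = -27$ ($a{\left(G \right)} = \left(-3\right)^{3} = -27$)
$\left(-38 + a{\left(-10 \right)}\right) Y{\left(4 \right)} = \left(-38 - 27\right) \left(10 + 4\right) = \left(-65\right) 14 = -910$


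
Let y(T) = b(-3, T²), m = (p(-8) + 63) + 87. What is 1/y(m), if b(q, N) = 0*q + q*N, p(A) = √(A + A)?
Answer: -5621/380227692 + 25*I/31685641 ≈ -1.4783e-5 + 7.89e-7*I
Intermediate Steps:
p(A) = √2*√A (p(A) = √(2*A) = √2*√A)
b(q, N) = N*q (b(q, N) = 0 + N*q = N*q)
m = 150 + 4*I (m = (√2*√(-8) + 63) + 87 = (√2*(2*I*√2) + 63) + 87 = (4*I + 63) + 87 = (63 + 4*I) + 87 = 150 + 4*I ≈ 150.0 + 4.0*I)
y(T) = -3*T² (y(T) = T²*(-3) = -3*T²)
1/y(m) = 1/(-3*(150 + 4*I)²) = -1/(3*(150 + 4*I)²)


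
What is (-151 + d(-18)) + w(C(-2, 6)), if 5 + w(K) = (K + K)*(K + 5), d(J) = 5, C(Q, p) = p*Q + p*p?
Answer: 1241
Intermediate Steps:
C(Q, p) = p**2 + Q*p (C(Q, p) = Q*p + p**2 = p**2 + Q*p)
w(K) = -5 + 2*K*(5 + K) (w(K) = -5 + (K + K)*(K + 5) = -5 + (2*K)*(5 + K) = -5 + 2*K*(5 + K))
(-151 + d(-18)) + w(C(-2, 6)) = (-151 + 5) + (-5 + 2*(6*(-2 + 6))**2 + 10*(6*(-2 + 6))) = -146 + (-5 + 2*(6*4)**2 + 10*(6*4)) = -146 + (-5 + 2*24**2 + 10*24) = -146 + (-5 + 2*576 + 240) = -146 + (-5 + 1152 + 240) = -146 + 1387 = 1241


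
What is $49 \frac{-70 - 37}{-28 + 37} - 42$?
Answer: $- \frac{5621}{9} \approx -624.56$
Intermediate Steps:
$49 \frac{-70 - 37}{-28 + 37} - 42 = 49 \left(- \frac{107}{9}\right) - 42 = - \frac{5243}{9} - 42 = - \frac{5621}{9}$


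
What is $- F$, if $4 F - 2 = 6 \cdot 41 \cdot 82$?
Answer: $- \frac{10087}{2} \approx -5043.5$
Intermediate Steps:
$F = \frac{10087}{2}$ ($F = \frac{1}{2} + \frac{6 \cdot 41 \cdot 82}{4} = \frac{1}{2} + \frac{246 \cdot 82}{4} = \frac{1}{2} + \frac{1}{4} \cdot 20172 = \frac{1}{2} + 5043 = \frac{10087}{2} \approx 5043.5$)
$- F = \left(-1\right) \frac{10087}{2} = - \frac{10087}{2}$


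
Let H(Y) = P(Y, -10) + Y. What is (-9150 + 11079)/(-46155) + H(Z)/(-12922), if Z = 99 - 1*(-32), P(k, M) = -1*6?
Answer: -10231971/198804970 ≈ -0.051467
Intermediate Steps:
P(k, M) = -6
Z = 131 (Z = 99 + 32 = 131)
H(Y) = -6 + Y
(-9150 + 11079)/(-46155) + H(Z)/(-12922) = (-9150 + 11079)/(-46155) + (-6 + 131)/(-12922) = 1929*(-1/46155) + 125*(-1/12922) = -643/15385 - 125/12922 = -10231971/198804970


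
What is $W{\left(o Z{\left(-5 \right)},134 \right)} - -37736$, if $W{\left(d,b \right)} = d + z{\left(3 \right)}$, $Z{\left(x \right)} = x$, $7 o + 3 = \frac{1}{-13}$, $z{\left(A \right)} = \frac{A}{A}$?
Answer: $\frac{3434267}{91} \approx 37739.0$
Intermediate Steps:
$z{\left(A \right)} = 1$
$o = - \frac{40}{91}$ ($o = - \frac{3}{7} + \frac{1}{7 \left(-13\right)} = - \frac{3}{7} + \frac{1}{7} \left(- \frac{1}{13}\right) = - \frac{3}{7} - \frac{1}{91} = - \frac{40}{91} \approx -0.43956$)
$W{\left(d,b \right)} = 1 + d$ ($W{\left(d,b \right)} = d + 1 = 1 + d$)
$W{\left(o Z{\left(-5 \right)},134 \right)} - -37736 = \left(1 - - \frac{200}{91}\right) - -37736 = \left(1 + \frac{200}{91}\right) + 37736 = \frac{291}{91} + 37736 = \frac{3434267}{91}$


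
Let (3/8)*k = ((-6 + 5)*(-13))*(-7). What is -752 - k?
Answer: -1528/3 ≈ -509.33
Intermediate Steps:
k = -728/3 (k = 8*(((-6 + 5)*(-13))*(-7))/3 = 8*(-1*(-13)*(-7))/3 = 8*(13*(-7))/3 = (8/3)*(-91) = -728/3 ≈ -242.67)
-752 - k = -752 - 1*(-728/3) = -752 + 728/3 = -1528/3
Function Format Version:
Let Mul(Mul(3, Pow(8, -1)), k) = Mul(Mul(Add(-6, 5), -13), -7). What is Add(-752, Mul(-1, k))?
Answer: Rational(-1528, 3) ≈ -509.33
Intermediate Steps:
k = Rational(-728, 3) (k = Mul(Rational(8, 3), Mul(Mul(Add(-6, 5), -13), -7)) = Mul(Rational(8, 3), Mul(Mul(-1, -13), -7)) = Mul(Rational(8, 3), Mul(13, -7)) = Mul(Rational(8, 3), -91) = Rational(-728, 3) ≈ -242.67)
Add(-752, Mul(-1, k)) = Add(-752, Mul(-1, Rational(-728, 3))) = Add(-752, Rational(728, 3)) = Rational(-1528, 3)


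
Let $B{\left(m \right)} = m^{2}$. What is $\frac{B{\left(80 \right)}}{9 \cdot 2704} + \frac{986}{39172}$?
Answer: $\frac{8584253}{29790306} \approx 0.28816$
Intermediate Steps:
$\frac{B{\left(80 \right)}}{9 \cdot 2704} + \frac{986}{39172} = \frac{80^{2}}{9 \cdot 2704} + \frac{986}{39172} = \frac{6400}{24336} + 986 \cdot \frac{1}{39172} = 6400 \cdot \frac{1}{24336} + \frac{493}{19586} = \frac{400}{1521} + \frac{493}{19586} = \frac{8584253}{29790306}$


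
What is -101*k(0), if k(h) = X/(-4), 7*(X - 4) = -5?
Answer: 2323/28 ≈ 82.964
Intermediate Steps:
X = 23/7 (X = 4 + (⅐)*(-5) = 4 - 5/7 = 23/7 ≈ 3.2857)
k(h) = -23/28 (k(h) = (23/7)/(-4) = (23/7)*(-¼) = -23/28)
-101*k(0) = -101*(-23/28) = 2323/28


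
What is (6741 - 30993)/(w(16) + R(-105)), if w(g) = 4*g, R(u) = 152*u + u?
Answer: 24252/16001 ≈ 1.5157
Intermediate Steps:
R(u) = 153*u
(6741 - 30993)/(w(16) + R(-105)) = (6741 - 30993)/(4*16 + 153*(-105)) = -24252/(64 - 16065) = -24252/(-16001) = -24252*(-1/16001) = 24252/16001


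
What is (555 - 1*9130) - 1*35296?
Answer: -43871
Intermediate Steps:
(555 - 1*9130) - 1*35296 = (555 - 9130) - 35296 = -8575 - 35296 = -43871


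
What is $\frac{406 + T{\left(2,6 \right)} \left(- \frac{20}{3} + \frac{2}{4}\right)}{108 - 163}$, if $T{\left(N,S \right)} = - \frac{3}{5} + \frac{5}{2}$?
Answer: $- \frac{23657}{3300} \approx -7.1688$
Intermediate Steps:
$T{\left(N,S \right)} = \frac{19}{10}$ ($T{\left(N,S \right)} = \left(-3\right) \frac{1}{5} + 5 \cdot \frac{1}{2} = - \frac{3}{5} + \frac{5}{2} = \frac{19}{10}$)
$\frac{406 + T{\left(2,6 \right)} \left(- \frac{20}{3} + \frac{2}{4}\right)}{108 - 163} = \frac{406 + \frac{19 \left(- \frac{20}{3} + \frac{2}{4}\right)}{10}}{108 - 163} = \frac{406 + \frac{19 \left(\left(-20\right) \frac{1}{3} + 2 \cdot \frac{1}{4}\right)}{10}}{-55} = \left(406 + \frac{19 \left(- \frac{20}{3} + \frac{1}{2}\right)}{10}\right) \left(- \frac{1}{55}\right) = \left(406 + \frac{19}{10} \left(- \frac{37}{6}\right)\right) \left(- \frac{1}{55}\right) = \left(406 - \frac{703}{60}\right) \left(- \frac{1}{55}\right) = \frac{23657}{60} \left(- \frac{1}{55}\right) = - \frac{23657}{3300}$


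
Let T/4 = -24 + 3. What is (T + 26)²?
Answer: 3364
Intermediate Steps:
T = -84 (T = 4*(-24 + 3) = 4*(-21) = -84)
(T + 26)² = (-84 + 26)² = (-58)² = 3364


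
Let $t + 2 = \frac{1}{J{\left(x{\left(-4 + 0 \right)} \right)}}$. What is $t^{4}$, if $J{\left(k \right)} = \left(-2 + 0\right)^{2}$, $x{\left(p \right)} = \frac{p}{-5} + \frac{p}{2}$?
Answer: $\frac{2401}{256} \approx 9.3789$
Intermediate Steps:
$x{\left(p \right)} = \frac{3 p}{10}$ ($x{\left(p \right)} = p \left(- \frac{1}{5}\right) + p \frac{1}{2} = - \frac{p}{5} + \frac{p}{2} = \frac{3 p}{10}$)
$J{\left(k \right)} = 4$ ($J{\left(k \right)} = \left(-2\right)^{2} = 4$)
$t = - \frac{7}{4}$ ($t = -2 + \frac{1}{4} = - \frac{7}{4} \approx -1.75$)
$t^{4} = \left(- \frac{7}{4}\right)^{4} = \frac{2401}{256}$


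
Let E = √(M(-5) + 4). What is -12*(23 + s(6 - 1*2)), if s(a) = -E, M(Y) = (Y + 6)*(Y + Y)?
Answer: -276 + 12*I*√6 ≈ -276.0 + 29.394*I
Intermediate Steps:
M(Y) = 2*Y*(6 + Y) (M(Y) = (6 + Y)*(2*Y) = 2*Y*(6 + Y))
E = I*√6 (E = √(2*(-5)*(6 - 5) + 4) = √(2*(-5)*1 + 4) = √(-10 + 4) = √(-6) = I*√6 ≈ 2.4495*I)
s(a) = -I*√6
-12*(23 + s(6 - 1*2)) = -12*(23 - I*√6) = -276 + 12*I*√6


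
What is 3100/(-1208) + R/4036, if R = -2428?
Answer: -965289/304718 ≈ -3.1678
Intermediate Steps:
3100/(-1208) + R/4036 = 3100/(-1208) - 2428/4036 = 3100*(-1/1208) - 2428*1/4036 = -775/302 - 607/1009 = -965289/304718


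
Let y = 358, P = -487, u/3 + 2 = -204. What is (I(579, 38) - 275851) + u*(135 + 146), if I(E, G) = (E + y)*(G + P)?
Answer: -870222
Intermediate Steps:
u = -618 (u = -6 + 3*(-204) = -6 - 612 = -618)
I(E, G) = (-487 + G)*(358 + E) (I(E, G) = (E + 358)*(G - 487) = (358 + E)*(-487 + G) = (-487 + G)*(358 + E))
(I(579, 38) - 275851) + u*(135 + 146) = ((-174346 - 487*579 + 358*38 + 579*38) - 275851) - 618*(135 + 146) = ((-174346 - 281973 + 13604 + 22002) - 275851) - 618*281 = (-420713 - 275851) - 173658 = -696564 - 173658 = -870222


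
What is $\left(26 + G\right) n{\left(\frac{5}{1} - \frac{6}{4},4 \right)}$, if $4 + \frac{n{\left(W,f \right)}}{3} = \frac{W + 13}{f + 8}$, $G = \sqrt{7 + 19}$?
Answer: $- \frac{819}{4} - \frac{63 \sqrt{26}}{8} \approx -244.9$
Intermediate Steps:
$G = \sqrt{26} \approx 5.099$
$n{\left(W,f \right)} = -12 + \frac{3 \left(13 + W\right)}{8 + f}$ ($n{\left(W,f \right)} = -12 + 3 \frac{W + 13}{f + 8} = -12 + 3 \frac{13 + W}{8 + f} = -12 + \frac{3 \left(13 + W\right)}{8 + f}$)
$\left(26 + G\right) n{\left(\frac{5}{1} - \frac{6}{4},4 \right)} = \left(26 + \sqrt{26}\right) \frac{3 \left(-19 + \left(\frac{5}{1} - \frac{6}{4}\right) - 16\right)}{8 + 4} = \left(26 + \sqrt{26}\right) \frac{3 \left(-19 + \left(5 \cdot 1 - \frac{3}{2}\right) - 16\right)}{12} = \left(26 + \sqrt{26}\right) 3 \cdot \frac{1}{12} \left(-19 + \left(5 - \frac{3}{2}\right) - 16\right) = \left(26 + \sqrt{26}\right) 3 \cdot \frac{1}{12} \left(-19 + \frac{7}{2} - 16\right) = \left(26 + \sqrt{26}\right) 3 \cdot \frac{1}{12} \left(- \frac{63}{2}\right) = \left(26 + \sqrt{26}\right) \left(- \frac{63}{8}\right) = - \frac{819}{4} - \frac{63 \sqrt{26}}{8}$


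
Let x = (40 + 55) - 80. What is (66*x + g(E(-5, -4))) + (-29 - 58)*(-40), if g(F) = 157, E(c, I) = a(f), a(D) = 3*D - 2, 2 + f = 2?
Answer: 4627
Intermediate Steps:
f = 0 (f = -2 + 2 = 0)
a(D) = -2 + 3*D
E(c, I) = -2 (E(c, I) = -2 + 3*0 = -2 + 0 = -2)
x = 15 (x = 95 - 80 = 15)
(66*x + g(E(-5, -4))) + (-29 - 58)*(-40) = (66*15 + 157) + (-29 - 58)*(-40) = (990 + 157) - 87*(-40) = 1147 + 3480 = 4627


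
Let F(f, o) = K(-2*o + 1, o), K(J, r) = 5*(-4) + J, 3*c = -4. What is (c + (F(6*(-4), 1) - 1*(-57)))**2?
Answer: 10816/9 ≈ 1201.8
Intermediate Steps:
c = -4/3 (c = (1/3)*(-4) = -4/3 ≈ -1.3333)
K(J, r) = -20 + J
F(f, o) = -19 - 2*o (F(f, o) = -20 + (-2*o + 1) = -20 + (1 - 2*o) = -19 - 2*o)
(c + (F(6*(-4), 1) - 1*(-57)))**2 = (-4/3 + ((-19 - 2*1) - 1*(-57)))**2 = (-4/3 + ((-19 - 2) + 57))**2 = (-4/3 + (-21 + 57))**2 = (-4/3 + 36)**2 = (104/3)**2 = 10816/9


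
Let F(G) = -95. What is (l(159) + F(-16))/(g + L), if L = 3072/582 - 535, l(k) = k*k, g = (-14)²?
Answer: -2443042/32371 ≈ -75.470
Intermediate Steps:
g = 196
l(k) = k²
L = -51383/97 (L = 3072*(1/582) - 535 = 512/97 - 535 = -51383/97 ≈ -529.72)
(l(159) + F(-16))/(g + L) = (159² - 95)/(196 - 51383/97) = (25281 - 95)/(-32371/97) = 25186*(-97/32371) = -2443042/32371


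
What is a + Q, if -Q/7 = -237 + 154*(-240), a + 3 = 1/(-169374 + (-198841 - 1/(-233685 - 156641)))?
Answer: 37422251084671138/143723888089 ≈ 2.6038e+5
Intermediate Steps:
a = -431172054593/143723888089 (a = -3 + 1/(-169374 + (-198841 - 1/(-233685 - 156641))) = -3 + 1/(-169374 + (-198841 - 1/(-390326))) = -3 + 1/(-169374 + (-198841 - 1*(-1/390326))) = -3 + 1/(-169374 + (-198841 + 1/390326)) = -3 + 1/(-169374 - 77612812165/390326) = -3 + 1/(-143723888089/390326) = -3 - 390326/143723888089 = -431172054593/143723888089 ≈ -3.0000)
Q = 260379 (Q = -7*(-237 + 154*(-240)) = -7*(-237 - 36960) = -7*(-37197) = 260379)
a + Q = -431172054593/143723888089 + 260379 = 37422251084671138/143723888089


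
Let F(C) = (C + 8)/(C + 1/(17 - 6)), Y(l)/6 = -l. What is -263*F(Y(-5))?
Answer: -109934/331 ≈ -332.13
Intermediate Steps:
Y(l) = -6*l (Y(l) = 6*(-l) = -6*l)
F(C) = (8 + C)/(1/11 + C) (F(C) = (8 + C)/(C + 1/11) = (8 + C)/(1/11 + C))
-263*F(Y(-5)) = -2893*(8 - 6*(-5))/(1 + 11*(-6*(-5))) = -2893*(8 + 30)/(1 + 11*30) = -2893*38/(1 + 330) = -2893*38/331 = -263*418/331 = -109934/331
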